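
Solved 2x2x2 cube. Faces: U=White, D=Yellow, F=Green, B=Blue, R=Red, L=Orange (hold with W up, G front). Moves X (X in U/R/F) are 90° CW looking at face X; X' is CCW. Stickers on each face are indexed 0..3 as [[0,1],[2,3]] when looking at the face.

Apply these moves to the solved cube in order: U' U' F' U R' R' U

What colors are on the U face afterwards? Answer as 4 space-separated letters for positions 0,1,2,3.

Answer: R O Y O

Derivation:
After move 1 (U'): U=WWWW F=OOGG R=GGRR B=RRBB L=BBOO
After move 2 (U'): U=WWWW F=BBGG R=OORR B=GGBB L=RROO
After move 3 (F'): F=BGBG U=WWOR R=YOYR D=ROYY L=RWOW
After move 4 (U): U=OWRW F=YOBG R=GGYR B=RWBB L=BGOW
After move 5 (R'): R=GRGY U=OBRR F=YWBW D=ROYG B=YWOB
After move 6 (R'): R=RYGG U=OORY F=YBBR D=RWYW B=GWOB
After move 7 (U): U=ROYO F=RYBR R=GWGG B=BGOB L=YBOW
Query: U face = ROYO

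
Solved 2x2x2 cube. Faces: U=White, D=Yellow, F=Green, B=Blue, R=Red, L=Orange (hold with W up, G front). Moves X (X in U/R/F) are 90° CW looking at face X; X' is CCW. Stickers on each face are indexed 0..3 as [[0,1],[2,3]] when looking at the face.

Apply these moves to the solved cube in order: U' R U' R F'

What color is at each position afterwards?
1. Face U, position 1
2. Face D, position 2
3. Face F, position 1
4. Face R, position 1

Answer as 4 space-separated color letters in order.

Answer: B Y R O

Derivation:
After move 1 (U'): U=WWWW F=OOGG R=GGRR B=RRBB L=BBOO
After move 2 (R): R=RGRG U=WOWG F=OYGY D=YBYR B=WRWB
After move 3 (U'): U=OGWW F=BBGY R=OYRG B=RGWB L=WROO
After move 4 (R): R=ROGY U=OBWY F=BBGR D=YWYR B=WGGB
After move 5 (F'): F=BRBG U=OBRG R=WOYY D=ROYR L=WYOW
Query 1: U[1] = B
Query 2: D[2] = Y
Query 3: F[1] = R
Query 4: R[1] = O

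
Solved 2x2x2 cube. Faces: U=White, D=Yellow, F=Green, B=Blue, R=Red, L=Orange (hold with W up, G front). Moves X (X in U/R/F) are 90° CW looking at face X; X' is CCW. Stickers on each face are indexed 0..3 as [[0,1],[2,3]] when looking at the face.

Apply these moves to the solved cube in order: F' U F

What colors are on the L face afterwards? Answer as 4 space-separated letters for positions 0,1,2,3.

Answer: G O O O

Derivation:
After move 1 (F'): F=GGGG U=WWRR R=YRYR D=OOYY L=OWOW
After move 2 (U): U=RWRW F=YRGG R=BBYR B=OWBB L=GGOW
After move 3 (F): F=GYGR U=RWWG R=RBWR D=YBYY L=GOOO
Query: L face = GOOO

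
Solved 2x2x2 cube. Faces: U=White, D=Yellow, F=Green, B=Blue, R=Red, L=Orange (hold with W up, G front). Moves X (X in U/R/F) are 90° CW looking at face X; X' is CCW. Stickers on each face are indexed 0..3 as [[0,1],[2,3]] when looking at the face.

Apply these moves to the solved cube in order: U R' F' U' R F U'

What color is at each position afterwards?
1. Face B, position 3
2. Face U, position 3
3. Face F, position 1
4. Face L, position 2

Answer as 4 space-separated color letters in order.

Answer: B W G O

Derivation:
After move 1 (U): U=WWWW F=RRGG R=BBRR B=OOBB L=GGOO
After move 2 (R'): R=BRBR U=WBWO F=RWGW D=YRYG B=YOYB
After move 3 (F'): F=WWRG U=WBBB R=RRYR D=GOYG L=GOOW
After move 4 (U'): U=BBWB F=GORG R=WWYR B=RRYB L=YOOW
After move 5 (R): R=YWRW U=BOWG F=GORG D=GYYR B=BRBB
After move 6 (F): F=RGGO U=BOWO R=WWGW D=RYYR L=YGOY
After move 7 (U'): U=OOBW F=YGGO R=RGGW B=WWBB L=BROY
Query 1: B[3] = B
Query 2: U[3] = W
Query 3: F[1] = G
Query 4: L[2] = O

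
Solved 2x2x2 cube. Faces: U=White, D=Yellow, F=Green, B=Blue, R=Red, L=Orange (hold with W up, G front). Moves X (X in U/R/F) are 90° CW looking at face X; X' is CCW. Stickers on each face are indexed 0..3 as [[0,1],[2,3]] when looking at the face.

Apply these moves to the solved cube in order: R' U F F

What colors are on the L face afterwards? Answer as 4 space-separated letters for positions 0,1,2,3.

After move 1 (R'): R=RRRR U=WBWB F=GWGW D=YGYG B=YBYB
After move 2 (U): U=WWBB F=RRGW R=YBRR B=OOYB L=GWOO
After move 3 (F): F=GRWR U=WWOW R=BBBR D=RYYG L=GYOG
After move 4 (F): F=WGRR U=WWGY R=OBWR D=BBYG L=GROY
Query: L face = GROY

Answer: G R O Y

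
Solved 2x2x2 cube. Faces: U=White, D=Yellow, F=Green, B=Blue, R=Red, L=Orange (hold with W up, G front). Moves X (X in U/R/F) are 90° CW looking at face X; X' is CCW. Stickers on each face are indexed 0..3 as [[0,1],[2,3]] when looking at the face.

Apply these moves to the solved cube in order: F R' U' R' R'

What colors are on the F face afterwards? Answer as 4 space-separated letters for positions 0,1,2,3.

Answer: O R G R

Derivation:
After move 1 (F): F=GGGG U=WWOO R=WRWR D=RRYY L=OYOY
After move 2 (R'): R=RRWW U=WBOB F=GWGO D=RGYG B=YBRB
After move 3 (U'): U=BBWO F=OYGO R=GWWW B=RRRB L=YBOY
After move 4 (R'): R=WWGW U=BRWR F=OBGO D=RYYO B=GRGB
After move 5 (R'): R=WWWG U=BGWG F=ORGR D=RBYO B=ORYB
Query: F face = ORGR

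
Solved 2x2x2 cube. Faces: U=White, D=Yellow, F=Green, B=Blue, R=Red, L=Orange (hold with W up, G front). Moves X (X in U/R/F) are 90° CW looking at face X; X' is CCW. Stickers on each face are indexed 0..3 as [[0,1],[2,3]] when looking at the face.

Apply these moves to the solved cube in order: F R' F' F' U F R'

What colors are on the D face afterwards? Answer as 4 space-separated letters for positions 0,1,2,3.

After move 1 (F): F=GGGG U=WWOO R=WRWR D=RRYY L=OYOY
After move 2 (R'): R=RRWW U=WBOB F=GWGO D=RGYG B=YBRB
After move 3 (F'): F=WOGG U=WBRW R=GRRW D=YYYG L=OBOO
After move 4 (F'): F=OGWG U=WBGR R=YRYW D=BOYG L=OWOR
After move 5 (U): U=GWRB F=YRWG R=YBYW B=OWRB L=OGOR
After move 6 (F): F=WYGR U=GWRG R=RBBW D=YYYG L=OBOO
After move 7 (R'): R=BWRB U=GRRO F=WWGG D=YYYR B=GWYB
Query: D face = YYYR

Answer: Y Y Y R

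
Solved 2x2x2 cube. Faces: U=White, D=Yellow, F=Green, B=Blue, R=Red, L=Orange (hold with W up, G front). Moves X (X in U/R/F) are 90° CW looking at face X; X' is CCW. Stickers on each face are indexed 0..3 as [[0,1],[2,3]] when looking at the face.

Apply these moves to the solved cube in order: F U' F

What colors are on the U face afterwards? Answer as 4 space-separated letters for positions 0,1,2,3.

Answer: W O Y B

Derivation:
After move 1 (F): F=GGGG U=WWOO R=WRWR D=RRYY L=OYOY
After move 2 (U'): U=WOWO F=OYGG R=GGWR B=WRBB L=BBOY
After move 3 (F): F=GOGY U=WOYB R=WGOR D=WGYY L=BROR
Query: U face = WOYB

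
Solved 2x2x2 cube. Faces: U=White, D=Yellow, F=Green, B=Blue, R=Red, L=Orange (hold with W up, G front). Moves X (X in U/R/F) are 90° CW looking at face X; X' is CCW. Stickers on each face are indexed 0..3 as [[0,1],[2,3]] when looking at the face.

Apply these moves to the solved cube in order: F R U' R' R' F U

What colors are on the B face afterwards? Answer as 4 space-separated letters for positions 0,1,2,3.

Answer: O R Y B

Derivation:
After move 1 (F): F=GGGG U=WWOO R=WRWR D=RRYY L=OYOY
After move 2 (R): R=WWRR U=WGOG F=GRGY D=RBYB B=OBWB
After move 3 (U'): U=GGWO F=OYGY R=GRRR B=WWWB L=OBOY
After move 4 (R'): R=RRGR U=GWWW F=OGGO D=RYYY B=BWBB
After move 5 (R'): R=RRRG U=GBWB F=OWGW D=RGYO B=YWYB
After move 6 (F): F=GOWW U=GBYB R=WRBG D=RRYO L=OROG
After move 7 (U): U=YGBB F=WRWW R=YWBG B=ORYB L=GOOG
Query: B face = ORYB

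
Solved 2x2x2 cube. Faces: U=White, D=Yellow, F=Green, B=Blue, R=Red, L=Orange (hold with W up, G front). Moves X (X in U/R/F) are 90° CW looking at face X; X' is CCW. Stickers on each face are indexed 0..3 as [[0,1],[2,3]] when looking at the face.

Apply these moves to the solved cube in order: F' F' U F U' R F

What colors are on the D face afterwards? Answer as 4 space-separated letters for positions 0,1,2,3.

After move 1 (F'): F=GGGG U=WWRR R=YRYR D=OOYY L=OWOW
After move 2 (F'): F=GGGG U=WWYY R=OROR D=WWYY L=OROR
After move 3 (U): U=YWYW F=ORGG R=BBOR B=ORBB L=GGOR
After move 4 (F): F=GOGR U=YWRG R=YBWR D=OBYY L=GWOW
After move 5 (U'): U=WGYR F=GWGR R=GOWR B=YBBB L=OROW
After move 6 (R): R=WGRO U=WWYR F=GBGY D=OBYY B=RBGB
After move 7 (F): F=GGYB U=WWWR R=YGRO D=RWYY L=OOOB
Query: D face = RWYY

Answer: R W Y Y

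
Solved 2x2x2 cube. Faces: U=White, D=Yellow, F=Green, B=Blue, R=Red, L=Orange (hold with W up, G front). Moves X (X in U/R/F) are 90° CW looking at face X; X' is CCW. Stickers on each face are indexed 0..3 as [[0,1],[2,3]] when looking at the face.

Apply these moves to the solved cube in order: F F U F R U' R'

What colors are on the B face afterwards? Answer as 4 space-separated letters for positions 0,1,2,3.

After move 1 (F): F=GGGG U=WWOO R=WRWR D=RRYY L=OYOY
After move 2 (F): F=GGGG U=WWYY R=OROR D=WWYY L=OROR
After move 3 (U): U=YWYW F=ORGG R=BBOR B=ORBB L=GGOR
After move 4 (F): F=GOGR U=YWRG R=YBWR D=OBYY L=GWOW
After move 5 (R): R=WYRB U=YORR F=GBGY D=OBYO B=GRWB
After move 6 (U'): U=ORYR F=GWGY R=GBRB B=WYWB L=GROW
After move 7 (R'): R=BBGR U=OWYW F=GRGR D=OWYY B=OYBB
Query: B face = OYBB

Answer: O Y B B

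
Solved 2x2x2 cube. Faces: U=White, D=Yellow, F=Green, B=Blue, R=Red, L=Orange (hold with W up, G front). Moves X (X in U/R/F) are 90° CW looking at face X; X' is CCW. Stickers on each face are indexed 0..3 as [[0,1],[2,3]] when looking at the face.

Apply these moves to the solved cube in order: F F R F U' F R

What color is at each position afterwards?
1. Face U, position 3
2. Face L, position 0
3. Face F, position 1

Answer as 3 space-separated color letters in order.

After move 1 (F): F=GGGG U=WWOO R=WRWR D=RRYY L=OYOY
After move 2 (F): F=GGGG U=WWYY R=OROR D=WWYY L=OROR
After move 3 (R): R=OORR U=WGYG F=GWGY D=WBYB B=YBWB
After move 4 (F): F=GGYW U=WGRR R=YOGR D=ROYB L=OWOB
After move 5 (U'): U=GRWR F=OWYW R=GGGR B=YOWB L=YBOB
After move 6 (F): F=YOWW U=GRBB R=WGRR D=GGYB L=YROO
After move 7 (R): R=RWRG U=GOBW F=YGWB D=GWYY B=BORB
Query 1: U[3] = W
Query 2: L[0] = Y
Query 3: F[1] = G

Answer: W Y G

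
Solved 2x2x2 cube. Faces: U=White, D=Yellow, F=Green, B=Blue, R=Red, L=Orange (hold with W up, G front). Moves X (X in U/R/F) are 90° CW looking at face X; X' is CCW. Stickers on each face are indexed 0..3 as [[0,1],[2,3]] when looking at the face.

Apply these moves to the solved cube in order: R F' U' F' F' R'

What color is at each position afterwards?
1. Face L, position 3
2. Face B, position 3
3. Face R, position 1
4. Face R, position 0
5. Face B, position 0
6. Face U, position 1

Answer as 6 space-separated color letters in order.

Answer: Y B R Y B W

Derivation:
After move 1 (R): R=RRRR U=WGWG F=GYGY D=YBYB B=WBWB
After move 2 (F'): F=YYGG U=WGRR R=BRYR D=OOYB L=OGOW
After move 3 (U'): U=GRWR F=OGGG R=YYYR B=BRWB L=WBOW
After move 4 (F'): F=GGOG U=GRYY R=OYOR D=BWYB L=WROW
After move 5 (F'): F=GGGO U=GROO R=WYBR D=RWYB L=WYOY
After move 6 (R'): R=YRWB U=GWOB F=GRGO D=RGYO B=BRWB
Query 1: L[3] = Y
Query 2: B[3] = B
Query 3: R[1] = R
Query 4: R[0] = Y
Query 5: B[0] = B
Query 6: U[1] = W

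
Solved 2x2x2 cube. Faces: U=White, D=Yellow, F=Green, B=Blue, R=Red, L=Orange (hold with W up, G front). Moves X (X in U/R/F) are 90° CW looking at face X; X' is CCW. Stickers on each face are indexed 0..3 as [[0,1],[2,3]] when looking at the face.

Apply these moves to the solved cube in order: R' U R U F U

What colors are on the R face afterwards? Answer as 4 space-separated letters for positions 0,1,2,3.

After move 1 (R'): R=RRRR U=WBWB F=GWGW D=YGYG B=YBYB
After move 2 (U): U=WWBB F=RRGW R=YBRR B=OOYB L=GWOO
After move 3 (R): R=RYRB U=WRBW F=RGGG D=YYYO B=BOWB
After move 4 (U): U=BWWR F=RYGG R=BORB B=GWWB L=RGOO
After move 5 (F): F=GRGY U=BWOG R=WORB D=RBYO L=RYOY
After move 6 (U): U=OBGW F=WOGY R=GWRB B=RYWB L=GROY
Query: R face = GWRB

Answer: G W R B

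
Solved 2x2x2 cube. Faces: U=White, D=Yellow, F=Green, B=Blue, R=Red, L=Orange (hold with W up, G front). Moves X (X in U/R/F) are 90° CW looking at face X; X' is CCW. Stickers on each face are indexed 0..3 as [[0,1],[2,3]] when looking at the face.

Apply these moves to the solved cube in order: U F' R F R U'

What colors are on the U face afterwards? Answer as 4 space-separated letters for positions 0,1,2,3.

Answer: R O W W

Derivation:
After move 1 (U): U=WWWW F=RRGG R=BBRR B=OOBB L=GGOO
After move 2 (F'): F=RGRG U=WWBR R=YBYR D=GOYY L=GWOW
After move 3 (R): R=YYRB U=WGBG F=RORY D=GBYO B=ROWB
After move 4 (F): F=RRYO U=WGWW R=BYGB D=RYYO L=GGOB
After move 5 (R): R=GBBY U=WRWO F=RYYO D=RWYR B=WOGB
After move 6 (U'): U=ROWW F=GGYO R=RYBY B=GBGB L=WOOB
Query: U face = ROWW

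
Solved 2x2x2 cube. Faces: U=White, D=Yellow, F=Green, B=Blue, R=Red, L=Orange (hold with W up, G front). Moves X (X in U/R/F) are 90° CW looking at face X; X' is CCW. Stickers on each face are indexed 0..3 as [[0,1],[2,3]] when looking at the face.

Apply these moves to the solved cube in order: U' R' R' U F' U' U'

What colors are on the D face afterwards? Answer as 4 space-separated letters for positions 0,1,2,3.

Answer: B O Y W

Derivation:
After move 1 (U'): U=WWWW F=OOGG R=GGRR B=RRBB L=BBOO
After move 2 (R'): R=GRGR U=WBWR F=OWGW D=YOYG B=YRYB
After move 3 (R'): R=RRGG U=WYWY F=OBGR D=YWYW B=GROB
After move 4 (U): U=WWYY F=RRGR R=GRGG B=BBOB L=OBOO
After move 5 (F'): F=RRRG U=WWGG R=WRYG D=BOYW L=OYOY
After move 6 (U'): U=WGWG F=OYRG R=RRYG B=WROB L=BBOY
After move 7 (U'): U=GGWW F=BBRG R=OYYG B=RROB L=WROY
Query: D face = BOYW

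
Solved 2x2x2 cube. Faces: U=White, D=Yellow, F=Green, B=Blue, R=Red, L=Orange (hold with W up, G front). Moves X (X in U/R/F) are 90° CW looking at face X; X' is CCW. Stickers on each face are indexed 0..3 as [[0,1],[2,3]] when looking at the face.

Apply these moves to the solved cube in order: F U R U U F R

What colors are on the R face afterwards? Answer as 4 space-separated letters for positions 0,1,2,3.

After move 1 (F): F=GGGG U=WWOO R=WRWR D=RRYY L=OYOY
After move 2 (U): U=OWOW F=WRGG R=BBWR B=OYBB L=GGOY
After move 3 (R): R=WBRB U=OROG F=WRGY D=RBYO B=WYWB
After move 4 (U): U=OOGR F=WBGY R=WYRB B=GGWB L=WROY
After move 5 (U): U=GORO F=WYGY R=GGRB B=WRWB L=WBOY
After move 6 (F): F=GWYY U=GOYB R=RGOB D=RGYO L=WROB
After move 7 (R): R=ORBG U=GWYY F=GGYO D=RWYW B=BROB
Query: R face = ORBG

Answer: O R B G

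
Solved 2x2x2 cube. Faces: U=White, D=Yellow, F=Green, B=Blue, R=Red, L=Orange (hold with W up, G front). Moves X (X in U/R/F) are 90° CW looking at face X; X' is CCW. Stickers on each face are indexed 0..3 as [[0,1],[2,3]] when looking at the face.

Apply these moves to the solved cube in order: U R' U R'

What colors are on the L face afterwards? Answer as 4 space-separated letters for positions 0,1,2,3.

After move 1 (U): U=WWWW F=RRGG R=BBRR B=OOBB L=GGOO
After move 2 (R'): R=BRBR U=WBWO F=RWGW D=YRYG B=YOYB
After move 3 (U): U=WWOB F=BRGW R=YOBR B=GGYB L=RWOO
After move 4 (R'): R=ORYB U=WYOG F=BWGB D=YRYW B=GGRB
Query: L face = RWOO

Answer: R W O O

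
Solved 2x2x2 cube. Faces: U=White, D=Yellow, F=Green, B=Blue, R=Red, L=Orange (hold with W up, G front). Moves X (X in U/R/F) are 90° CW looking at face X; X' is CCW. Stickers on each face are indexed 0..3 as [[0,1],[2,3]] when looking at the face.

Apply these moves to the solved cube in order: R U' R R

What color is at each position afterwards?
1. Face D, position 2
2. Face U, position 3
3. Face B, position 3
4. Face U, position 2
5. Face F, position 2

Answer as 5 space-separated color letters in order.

After move 1 (R): R=RRRR U=WGWG F=GYGY D=YBYB B=WBWB
After move 2 (U'): U=GGWW F=OOGY R=GYRR B=RRWB L=WBOO
After move 3 (R): R=RGRY U=GOWY F=OBGB D=YWYR B=WRGB
After move 4 (R): R=RRYG U=GBWB F=OWGR D=YGYW B=YROB
Query 1: D[2] = Y
Query 2: U[3] = B
Query 3: B[3] = B
Query 4: U[2] = W
Query 5: F[2] = G

Answer: Y B B W G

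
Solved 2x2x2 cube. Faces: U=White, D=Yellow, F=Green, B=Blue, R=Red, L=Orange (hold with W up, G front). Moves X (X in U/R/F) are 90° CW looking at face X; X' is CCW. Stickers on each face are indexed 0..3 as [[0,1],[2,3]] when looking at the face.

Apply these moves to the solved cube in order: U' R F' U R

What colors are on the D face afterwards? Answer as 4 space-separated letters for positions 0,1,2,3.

Answer: B W Y B

Derivation:
After move 1 (U'): U=WWWW F=OOGG R=GGRR B=RRBB L=BBOO
After move 2 (R): R=RGRG U=WOWG F=OYGY D=YBYR B=WRWB
After move 3 (F'): F=YYOG U=WORR R=BGYG D=BOYR L=BGOW
After move 4 (U): U=RWRO F=BGOG R=WRYG B=BGWB L=YYOW
After move 5 (R): R=YWGR U=RGRG F=BOOR D=BWYB B=OGWB
Query: D face = BWYB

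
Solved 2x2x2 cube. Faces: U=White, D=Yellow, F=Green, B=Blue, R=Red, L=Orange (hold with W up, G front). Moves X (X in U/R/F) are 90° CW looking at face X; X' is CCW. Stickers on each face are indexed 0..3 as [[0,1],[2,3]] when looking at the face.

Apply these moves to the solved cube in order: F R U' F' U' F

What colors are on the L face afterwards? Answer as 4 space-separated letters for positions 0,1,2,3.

After move 1 (F): F=GGGG U=WWOO R=WRWR D=RRYY L=OYOY
After move 2 (R): R=WWRR U=WGOG F=GRGY D=RBYB B=OBWB
After move 3 (U'): U=GGWO F=OYGY R=GRRR B=WWWB L=OBOY
After move 4 (F'): F=YYOG U=GGGR R=BRRR D=BYYB L=OOOW
After move 5 (U'): U=GRGG F=OOOG R=YYRR B=BRWB L=WWOW
After move 6 (F): F=OOGO U=GRWW R=GYGR D=RYYB L=WBOY
Query: L face = WBOY

Answer: W B O Y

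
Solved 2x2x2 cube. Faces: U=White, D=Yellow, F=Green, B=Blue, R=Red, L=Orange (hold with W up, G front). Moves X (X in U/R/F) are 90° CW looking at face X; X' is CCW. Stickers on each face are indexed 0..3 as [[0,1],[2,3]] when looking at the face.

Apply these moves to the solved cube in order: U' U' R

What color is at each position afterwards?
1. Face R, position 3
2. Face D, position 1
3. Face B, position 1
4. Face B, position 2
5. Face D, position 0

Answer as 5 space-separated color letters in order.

Answer: O B G W Y

Derivation:
After move 1 (U'): U=WWWW F=OOGG R=GGRR B=RRBB L=BBOO
After move 2 (U'): U=WWWW F=BBGG R=OORR B=GGBB L=RROO
After move 3 (R): R=RORO U=WBWG F=BYGY D=YBYG B=WGWB
Query 1: R[3] = O
Query 2: D[1] = B
Query 3: B[1] = G
Query 4: B[2] = W
Query 5: D[0] = Y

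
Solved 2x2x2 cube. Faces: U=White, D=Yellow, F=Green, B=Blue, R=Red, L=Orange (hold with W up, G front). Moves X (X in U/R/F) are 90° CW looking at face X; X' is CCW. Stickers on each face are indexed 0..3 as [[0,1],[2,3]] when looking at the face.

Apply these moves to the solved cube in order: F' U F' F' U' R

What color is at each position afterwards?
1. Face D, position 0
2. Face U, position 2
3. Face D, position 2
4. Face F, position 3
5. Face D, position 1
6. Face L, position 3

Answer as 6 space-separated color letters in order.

After move 1 (F'): F=GGGG U=WWRR R=YRYR D=OOYY L=OWOW
After move 2 (U): U=RWRW F=YRGG R=BBYR B=OWBB L=GGOW
After move 3 (F'): F=RGYG U=RWBY R=OBOR D=GWYY L=GWOR
After move 4 (F'): F=GGRY U=RWOO R=WBGR D=WRYY L=GYOB
After move 5 (U'): U=WORO F=GYRY R=GGGR B=WBBB L=OWOB
After move 6 (R): R=GGRG U=WYRY F=GRRY D=WBYW B=OBOB
Query 1: D[0] = W
Query 2: U[2] = R
Query 3: D[2] = Y
Query 4: F[3] = Y
Query 5: D[1] = B
Query 6: L[3] = B

Answer: W R Y Y B B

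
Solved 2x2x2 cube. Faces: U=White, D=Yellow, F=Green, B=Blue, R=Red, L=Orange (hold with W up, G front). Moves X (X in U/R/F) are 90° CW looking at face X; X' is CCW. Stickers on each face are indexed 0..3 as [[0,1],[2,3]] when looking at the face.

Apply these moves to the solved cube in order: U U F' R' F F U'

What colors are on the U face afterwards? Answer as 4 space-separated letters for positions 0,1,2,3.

After move 1 (U): U=WWWW F=RRGG R=BBRR B=OOBB L=GGOO
After move 2 (U): U=WWWW F=BBGG R=OORR B=GGBB L=RROO
After move 3 (F'): F=BGBG U=WWOR R=YOYR D=ROYY L=RWOW
After move 4 (R'): R=ORYY U=WBOG F=BWBR D=RGYG B=YGOB
After move 5 (F): F=BBRW U=WBWW R=ORGY D=YOYG L=RROG
After move 6 (F): F=RBWB U=WBGR R=WRWY D=GOYG L=RYOO
After move 7 (U'): U=BRWG F=RYWB R=RBWY B=WROB L=YGOO
Query: U face = BRWG

Answer: B R W G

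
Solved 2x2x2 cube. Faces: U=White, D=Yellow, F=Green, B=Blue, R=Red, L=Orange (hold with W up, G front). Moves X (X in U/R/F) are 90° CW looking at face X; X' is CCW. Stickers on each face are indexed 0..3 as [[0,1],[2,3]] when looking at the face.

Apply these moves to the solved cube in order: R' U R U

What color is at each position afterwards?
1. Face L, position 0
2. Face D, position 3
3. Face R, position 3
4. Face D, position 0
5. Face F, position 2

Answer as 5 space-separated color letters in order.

Answer: R O B Y G

Derivation:
After move 1 (R'): R=RRRR U=WBWB F=GWGW D=YGYG B=YBYB
After move 2 (U): U=WWBB F=RRGW R=YBRR B=OOYB L=GWOO
After move 3 (R): R=RYRB U=WRBW F=RGGG D=YYYO B=BOWB
After move 4 (U): U=BWWR F=RYGG R=BORB B=GWWB L=RGOO
Query 1: L[0] = R
Query 2: D[3] = O
Query 3: R[3] = B
Query 4: D[0] = Y
Query 5: F[2] = G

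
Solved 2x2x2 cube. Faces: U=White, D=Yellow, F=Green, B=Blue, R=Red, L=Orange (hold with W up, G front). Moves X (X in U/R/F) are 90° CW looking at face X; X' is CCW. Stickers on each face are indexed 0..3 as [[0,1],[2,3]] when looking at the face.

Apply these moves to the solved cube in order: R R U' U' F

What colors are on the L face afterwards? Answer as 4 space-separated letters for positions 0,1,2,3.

After move 1 (R): R=RRRR U=WGWG F=GYGY D=YBYB B=WBWB
After move 2 (R): R=RRRR U=WYWY F=GBGB D=YWYW B=GBGB
After move 3 (U'): U=YYWW F=OOGB R=GBRR B=RRGB L=GBOO
After move 4 (U'): U=YWYW F=GBGB R=OORR B=GBGB L=RROO
After move 5 (F): F=GGBB U=YWOR R=YOWR D=ROYW L=RYOW
Query: L face = RYOW

Answer: R Y O W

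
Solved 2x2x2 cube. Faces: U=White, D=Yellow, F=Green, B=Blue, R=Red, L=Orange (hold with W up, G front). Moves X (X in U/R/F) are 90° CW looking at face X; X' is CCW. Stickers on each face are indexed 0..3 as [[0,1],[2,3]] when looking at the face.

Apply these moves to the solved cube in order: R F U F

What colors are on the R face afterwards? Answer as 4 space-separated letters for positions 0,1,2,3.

Answer: O B G R

Derivation:
After move 1 (R): R=RRRR U=WGWG F=GYGY D=YBYB B=WBWB
After move 2 (F): F=GGYY U=WGOO R=WRGR D=RRYB L=OYOB
After move 3 (U): U=OWOG F=WRYY R=WBGR B=OYWB L=GGOB
After move 4 (F): F=YWYR U=OWBG R=OBGR D=GWYB L=GROR
Query: R face = OBGR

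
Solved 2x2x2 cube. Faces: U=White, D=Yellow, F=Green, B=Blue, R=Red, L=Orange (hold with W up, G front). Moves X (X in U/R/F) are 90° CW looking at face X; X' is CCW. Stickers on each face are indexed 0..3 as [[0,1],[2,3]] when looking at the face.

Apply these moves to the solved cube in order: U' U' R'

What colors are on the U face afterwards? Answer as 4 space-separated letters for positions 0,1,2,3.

After move 1 (U'): U=WWWW F=OOGG R=GGRR B=RRBB L=BBOO
After move 2 (U'): U=WWWW F=BBGG R=OORR B=GGBB L=RROO
After move 3 (R'): R=OROR U=WBWG F=BWGW D=YBYG B=YGYB
Query: U face = WBWG

Answer: W B W G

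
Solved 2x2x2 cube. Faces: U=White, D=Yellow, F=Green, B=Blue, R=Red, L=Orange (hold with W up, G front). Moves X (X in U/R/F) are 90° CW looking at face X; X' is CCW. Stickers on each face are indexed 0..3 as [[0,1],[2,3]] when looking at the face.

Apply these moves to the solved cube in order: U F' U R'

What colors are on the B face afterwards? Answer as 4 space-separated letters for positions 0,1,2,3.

Answer: Y W O B

Derivation:
After move 1 (U): U=WWWW F=RRGG R=BBRR B=OOBB L=GGOO
After move 2 (F'): F=RGRG U=WWBR R=YBYR D=GOYY L=GWOW
After move 3 (U): U=BWRW F=YBRG R=OOYR B=GWBB L=RGOW
After move 4 (R'): R=OROY U=BBRG F=YWRW D=GBYG B=YWOB
Query: B face = YWOB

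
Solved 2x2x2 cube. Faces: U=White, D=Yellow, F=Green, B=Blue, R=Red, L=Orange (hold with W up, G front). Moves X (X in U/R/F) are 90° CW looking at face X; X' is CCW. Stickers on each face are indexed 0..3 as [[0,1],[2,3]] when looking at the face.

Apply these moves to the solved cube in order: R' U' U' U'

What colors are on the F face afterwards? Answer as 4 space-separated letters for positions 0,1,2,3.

Answer: R R G W

Derivation:
After move 1 (R'): R=RRRR U=WBWB F=GWGW D=YGYG B=YBYB
After move 2 (U'): U=BBWW F=OOGW R=GWRR B=RRYB L=YBOO
After move 3 (U'): U=BWBW F=YBGW R=OORR B=GWYB L=RROO
After move 4 (U'): U=WWBB F=RRGW R=YBRR B=OOYB L=GWOO
Query: F face = RRGW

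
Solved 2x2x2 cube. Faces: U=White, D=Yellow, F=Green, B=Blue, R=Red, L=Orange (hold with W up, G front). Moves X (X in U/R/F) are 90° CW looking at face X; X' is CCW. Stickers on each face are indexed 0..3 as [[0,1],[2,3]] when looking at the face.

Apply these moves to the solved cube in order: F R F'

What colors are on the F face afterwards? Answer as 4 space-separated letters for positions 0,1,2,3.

Answer: R Y G G

Derivation:
After move 1 (F): F=GGGG U=WWOO R=WRWR D=RRYY L=OYOY
After move 2 (R): R=WWRR U=WGOG F=GRGY D=RBYB B=OBWB
After move 3 (F'): F=RYGG U=WGWR R=BWRR D=YYYB L=OGOO
Query: F face = RYGG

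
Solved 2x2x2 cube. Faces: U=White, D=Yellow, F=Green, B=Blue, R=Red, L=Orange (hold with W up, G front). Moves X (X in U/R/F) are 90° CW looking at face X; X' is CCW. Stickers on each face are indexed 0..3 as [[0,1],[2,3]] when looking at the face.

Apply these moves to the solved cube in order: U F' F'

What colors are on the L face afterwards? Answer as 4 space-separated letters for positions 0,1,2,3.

After move 1 (U): U=WWWW F=RRGG R=BBRR B=OOBB L=GGOO
After move 2 (F'): F=RGRG U=WWBR R=YBYR D=GOYY L=GWOW
After move 3 (F'): F=GGRR U=WWYY R=OBGR D=WWYY L=GROB
Query: L face = GROB

Answer: G R O B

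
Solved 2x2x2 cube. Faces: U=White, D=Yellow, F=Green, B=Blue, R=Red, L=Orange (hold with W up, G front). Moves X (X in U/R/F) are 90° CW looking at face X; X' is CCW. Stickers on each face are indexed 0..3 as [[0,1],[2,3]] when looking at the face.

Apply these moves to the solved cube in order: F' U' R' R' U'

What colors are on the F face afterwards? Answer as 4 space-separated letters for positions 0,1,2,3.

After move 1 (F'): F=GGGG U=WWRR R=YRYR D=OOYY L=OWOW
After move 2 (U'): U=WRWR F=OWGG R=GGYR B=YRBB L=BBOW
After move 3 (R'): R=GRGY U=WBWY F=ORGR D=OWYG B=YROB
After move 4 (R'): R=RYGG U=WOWY F=OBGY D=ORYR B=GRWB
After move 5 (U'): U=OYWW F=BBGY R=OBGG B=RYWB L=GROW
Query: F face = BBGY

Answer: B B G Y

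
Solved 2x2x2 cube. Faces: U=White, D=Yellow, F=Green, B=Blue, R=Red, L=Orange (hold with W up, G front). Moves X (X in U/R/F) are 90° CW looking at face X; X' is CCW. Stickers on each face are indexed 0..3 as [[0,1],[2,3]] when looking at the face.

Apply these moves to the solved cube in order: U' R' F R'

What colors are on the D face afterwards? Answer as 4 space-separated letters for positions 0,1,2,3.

After move 1 (U'): U=WWWW F=OOGG R=GGRR B=RRBB L=BBOO
After move 2 (R'): R=GRGR U=WBWR F=OWGW D=YOYG B=YRYB
After move 3 (F): F=GOWW U=WBOB R=WRRR D=GGYG L=BYOO
After move 4 (R'): R=RRWR U=WYOY F=GBWB D=GOYW B=GRGB
Query: D face = GOYW

Answer: G O Y W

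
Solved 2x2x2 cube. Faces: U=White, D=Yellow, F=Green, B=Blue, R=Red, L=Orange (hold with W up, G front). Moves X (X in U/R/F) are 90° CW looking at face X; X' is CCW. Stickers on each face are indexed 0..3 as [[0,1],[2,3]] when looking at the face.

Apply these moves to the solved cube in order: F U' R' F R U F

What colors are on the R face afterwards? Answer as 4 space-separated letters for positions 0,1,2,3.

After move 1 (F): F=GGGG U=WWOO R=WRWR D=RRYY L=OYOY
After move 2 (U'): U=WOWO F=OYGG R=GGWR B=WRBB L=BBOY
After move 3 (R'): R=GRGW U=WBWW F=OOGO D=RYYG B=YRRB
After move 4 (F): F=GOOO U=WBYB R=WRWW D=GGYG L=BROY
After move 5 (R): R=WWWR U=WOYO F=GGOG D=GRYY B=BRBB
After move 6 (U): U=YWOO F=WWOG R=BRWR B=BRBB L=GGOY
After move 7 (F): F=OWGW U=YWYG R=OROR D=WBYY L=GGOR
Query: R face = OROR

Answer: O R O R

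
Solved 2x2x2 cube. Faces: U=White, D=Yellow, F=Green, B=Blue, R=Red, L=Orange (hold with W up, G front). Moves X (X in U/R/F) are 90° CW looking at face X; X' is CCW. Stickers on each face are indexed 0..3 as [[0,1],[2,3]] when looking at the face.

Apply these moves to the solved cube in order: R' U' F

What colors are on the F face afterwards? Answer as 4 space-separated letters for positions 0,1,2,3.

After move 1 (R'): R=RRRR U=WBWB F=GWGW D=YGYG B=YBYB
After move 2 (U'): U=BBWW F=OOGW R=GWRR B=RRYB L=YBOO
After move 3 (F): F=GOWO U=BBOB R=WWWR D=RGYG L=YYOG
Query: F face = GOWO

Answer: G O W O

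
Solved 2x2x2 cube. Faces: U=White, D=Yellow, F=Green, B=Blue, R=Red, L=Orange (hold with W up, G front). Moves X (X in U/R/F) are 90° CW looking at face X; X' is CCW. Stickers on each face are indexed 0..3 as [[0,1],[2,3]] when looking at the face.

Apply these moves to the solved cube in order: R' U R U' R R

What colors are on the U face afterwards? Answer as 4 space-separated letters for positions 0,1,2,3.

Answer: R Y W O

Derivation:
After move 1 (R'): R=RRRR U=WBWB F=GWGW D=YGYG B=YBYB
After move 2 (U): U=WWBB F=RRGW R=YBRR B=OOYB L=GWOO
After move 3 (R): R=RYRB U=WRBW F=RGGG D=YYYO B=BOWB
After move 4 (U'): U=RWWB F=GWGG R=RGRB B=RYWB L=BOOO
After move 5 (R): R=RRBG U=RWWG F=GYGO D=YWYR B=BYWB
After move 6 (R): R=BRGR U=RYWO F=GWGR D=YWYB B=GYWB
Query: U face = RYWO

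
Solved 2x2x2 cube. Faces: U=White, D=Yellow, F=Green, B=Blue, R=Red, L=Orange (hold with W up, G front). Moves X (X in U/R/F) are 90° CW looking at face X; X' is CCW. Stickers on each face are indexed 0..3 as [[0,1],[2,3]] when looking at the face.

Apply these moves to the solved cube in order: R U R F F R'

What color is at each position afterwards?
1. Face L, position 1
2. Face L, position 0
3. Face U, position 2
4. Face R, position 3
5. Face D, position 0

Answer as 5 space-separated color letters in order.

Answer: R G W Y Y

Derivation:
After move 1 (R): R=RRRR U=WGWG F=GYGY D=YBYB B=WBWB
After move 2 (U): U=WWGG F=RRGY R=WBRR B=OOWB L=GYOO
After move 3 (R): R=RWRB U=WRGY F=RBGB D=YWYO B=GOWB
After move 4 (F): F=GRBB U=WROY R=GWYB D=RRYO L=GYOW
After move 5 (F): F=BGBR U=WRWY R=OWYB D=YGYO L=GROR
After move 6 (R'): R=WBOY U=WWWG F=BRBY D=YGYR B=OOGB
Query 1: L[1] = R
Query 2: L[0] = G
Query 3: U[2] = W
Query 4: R[3] = Y
Query 5: D[0] = Y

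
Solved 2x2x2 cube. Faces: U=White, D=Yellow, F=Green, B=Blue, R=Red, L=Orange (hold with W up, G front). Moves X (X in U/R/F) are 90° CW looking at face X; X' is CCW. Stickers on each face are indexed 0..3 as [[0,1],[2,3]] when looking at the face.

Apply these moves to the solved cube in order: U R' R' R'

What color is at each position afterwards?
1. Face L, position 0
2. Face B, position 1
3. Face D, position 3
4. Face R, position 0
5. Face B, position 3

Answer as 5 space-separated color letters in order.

After move 1 (U): U=WWWW F=RRGG R=BBRR B=OOBB L=GGOO
After move 2 (R'): R=BRBR U=WBWO F=RWGW D=YRYG B=YOYB
After move 3 (R'): R=RRBB U=WYWY F=RBGO D=YWYW B=GORB
After move 4 (R'): R=RBRB U=WRWG F=RYGY D=YBYO B=WOWB
Query 1: L[0] = G
Query 2: B[1] = O
Query 3: D[3] = O
Query 4: R[0] = R
Query 5: B[3] = B

Answer: G O O R B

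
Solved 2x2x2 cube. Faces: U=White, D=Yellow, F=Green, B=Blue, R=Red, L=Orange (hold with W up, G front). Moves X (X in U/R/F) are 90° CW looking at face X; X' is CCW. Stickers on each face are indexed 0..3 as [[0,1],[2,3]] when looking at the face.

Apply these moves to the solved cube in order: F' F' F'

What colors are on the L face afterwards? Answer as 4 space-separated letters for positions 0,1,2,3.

After move 1 (F'): F=GGGG U=WWRR R=YRYR D=OOYY L=OWOW
After move 2 (F'): F=GGGG U=WWYY R=OROR D=WWYY L=OROR
After move 3 (F'): F=GGGG U=WWOO R=WRWR D=RRYY L=OYOY
Query: L face = OYOY

Answer: O Y O Y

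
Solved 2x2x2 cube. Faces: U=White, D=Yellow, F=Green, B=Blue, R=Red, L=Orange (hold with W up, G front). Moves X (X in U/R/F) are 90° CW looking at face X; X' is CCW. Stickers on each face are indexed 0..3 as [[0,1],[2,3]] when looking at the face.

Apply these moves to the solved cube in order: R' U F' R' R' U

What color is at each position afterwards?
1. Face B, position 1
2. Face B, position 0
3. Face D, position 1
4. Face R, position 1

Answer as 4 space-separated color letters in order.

After move 1 (R'): R=RRRR U=WBWB F=GWGW D=YGYG B=YBYB
After move 2 (U): U=WWBB F=RRGW R=YBRR B=OOYB L=GWOO
After move 3 (F'): F=RWRG U=WWYR R=GBYR D=WOYG L=GBOB
After move 4 (R'): R=BRGY U=WYYO F=RWRR D=WWYG B=GOOB
After move 5 (R'): R=RYBG U=WOYG F=RYRO D=WWYR B=GOWB
After move 6 (U): U=YWGO F=RYRO R=GOBG B=GBWB L=RYOB
Query 1: B[1] = B
Query 2: B[0] = G
Query 3: D[1] = W
Query 4: R[1] = O

Answer: B G W O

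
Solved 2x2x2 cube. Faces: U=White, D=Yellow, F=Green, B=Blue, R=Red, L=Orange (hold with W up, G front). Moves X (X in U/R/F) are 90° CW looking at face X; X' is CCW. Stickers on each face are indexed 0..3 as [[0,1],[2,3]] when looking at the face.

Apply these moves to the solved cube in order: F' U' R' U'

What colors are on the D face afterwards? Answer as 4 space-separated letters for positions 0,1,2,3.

After move 1 (F'): F=GGGG U=WWRR R=YRYR D=OOYY L=OWOW
After move 2 (U'): U=WRWR F=OWGG R=GGYR B=YRBB L=BBOW
After move 3 (R'): R=GRGY U=WBWY F=ORGR D=OWYG B=YROB
After move 4 (U'): U=BYWW F=BBGR R=ORGY B=GROB L=YROW
Query: D face = OWYG

Answer: O W Y G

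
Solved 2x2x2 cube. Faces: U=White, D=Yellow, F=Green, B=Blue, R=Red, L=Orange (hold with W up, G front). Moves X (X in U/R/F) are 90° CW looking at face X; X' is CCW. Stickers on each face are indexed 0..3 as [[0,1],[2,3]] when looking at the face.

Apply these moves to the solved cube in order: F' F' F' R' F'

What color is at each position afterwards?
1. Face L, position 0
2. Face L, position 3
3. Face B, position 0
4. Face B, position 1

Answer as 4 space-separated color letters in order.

Answer: O O Y B

Derivation:
After move 1 (F'): F=GGGG U=WWRR R=YRYR D=OOYY L=OWOW
After move 2 (F'): F=GGGG U=WWYY R=OROR D=WWYY L=OROR
After move 3 (F'): F=GGGG U=WWOO R=WRWR D=RRYY L=OYOY
After move 4 (R'): R=RRWW U=WBOB F=GWGO D=RGYG B=YBRB
After move 5 (F'): F=WOGG U=WBRW R=GRRW D=YYYG L=OBOO
Query 1: L[0] = O
Query 2: L[3] = O
Query 3: B[0] = Y
Query 4: B[1] = B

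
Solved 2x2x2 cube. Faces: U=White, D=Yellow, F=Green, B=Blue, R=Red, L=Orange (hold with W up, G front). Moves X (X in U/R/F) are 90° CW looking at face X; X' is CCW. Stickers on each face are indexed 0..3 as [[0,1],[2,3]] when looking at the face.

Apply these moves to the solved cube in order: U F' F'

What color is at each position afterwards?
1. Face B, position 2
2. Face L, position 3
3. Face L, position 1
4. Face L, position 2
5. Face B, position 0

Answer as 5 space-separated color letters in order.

After move 1 (U): U=WWWW F=RRGG R=BBRR B=OOBB L=GGOO
After move 2 (F'): F=RGRG U=WWBR R=YBYR D=GOYY L=GWOW
After move 3 (F'): F=GGRR U=WWYY R=OBGR D=WWYY L=GROB
Query 1: B[2] = B
Query 2: L[3] = B
Query 3: L[1] = R
Query 4: L[2] = O
Query 5: B[0] = O

Answer: B B R O O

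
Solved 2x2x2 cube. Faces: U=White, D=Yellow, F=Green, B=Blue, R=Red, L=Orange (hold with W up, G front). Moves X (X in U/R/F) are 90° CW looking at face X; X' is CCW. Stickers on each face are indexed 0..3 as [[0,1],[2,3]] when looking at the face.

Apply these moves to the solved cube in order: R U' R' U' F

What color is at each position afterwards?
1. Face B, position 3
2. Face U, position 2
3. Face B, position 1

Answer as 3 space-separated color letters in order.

Answer: B O R

Derivation:
After move 1 (R): R=RRRR U=WGWG F=GYGY D=YBYB B=WBWB
After move 2 (U'): U=GGWW F=OOGY R=GYRR B=RRWB L=WBOO
After move 3 (R'): R=YRGR U=GWWR F=OGGW D=YOYY B=BRBB
After move 4 (U'): U=WRGW F=WBGW R=OGGR B=YRBB L=BROO
After move 5 (F): F=GWWB U=WROR R=GGWR D=GOYY L=BYOO
Query 1: B[3] = B
Query 2: U[2] = O
Query 3: B[1] = R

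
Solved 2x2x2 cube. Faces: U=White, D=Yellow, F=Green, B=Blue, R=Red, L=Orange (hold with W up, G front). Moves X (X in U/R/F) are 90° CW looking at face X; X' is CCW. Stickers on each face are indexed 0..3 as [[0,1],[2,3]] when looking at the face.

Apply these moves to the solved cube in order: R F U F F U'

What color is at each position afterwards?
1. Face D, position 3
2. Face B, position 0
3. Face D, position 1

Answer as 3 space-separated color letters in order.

Answer: B B O

Derivation:
After move 1 (R): R=RRRR U=WGWG F=GYGY D=YBYB B=WBWB
After move 2 (F): F=GGYY U=WGOO R=WRGR D=RRYB L=OYOB
After move 3 (U): U=OWOG F=WRYY R=WBGR B=OYWB L=GGOB
After move 4 (F): F=YWYR U=OWBG R=OBGR D=GWYB L=GROR
After move 5 (F): F=YYRW U=OWRR R=BBGR D=GOYB L=GGOW
After move 6 (U'): U=WROR F=GGRW R=YYGR B=BBWB L=OYOW
Query 1: D[3] = B
Query 2: B[0] = B
Query 3: D[1] = O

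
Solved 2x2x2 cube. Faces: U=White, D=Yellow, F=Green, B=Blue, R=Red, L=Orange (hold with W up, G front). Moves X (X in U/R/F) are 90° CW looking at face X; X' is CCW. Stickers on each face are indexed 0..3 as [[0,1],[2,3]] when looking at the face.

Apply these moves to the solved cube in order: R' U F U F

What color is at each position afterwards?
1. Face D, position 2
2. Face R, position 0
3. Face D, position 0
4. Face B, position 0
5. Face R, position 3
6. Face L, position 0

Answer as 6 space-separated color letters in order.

Answer: Y W B G R G

Derivation:
After move 1 (R'): R=RRRR U=WBWB F=GWGW D=YGYG B=YBYB
After move 2 (U): U=WWBB F=RRGW R=YBRR B=OOYB L=GWOO
After move 3 (F): F=GRWR U=WWOW R=BBBR D=RYYG L=GYOG
After move 4 (U): U=OWWW F=BBWR R=OOBR B=GYYB L=GROG
After move 5 (F): F=WBRB U=OWGR R=WOWR D=BOYG L=GROY
Query 1: D[2] = Y
Query 2: R[0] = W
Query 3: D[0] = B
Query 4: B[0] = G
Query 5: R[3] = R
Query 6: L[0] = G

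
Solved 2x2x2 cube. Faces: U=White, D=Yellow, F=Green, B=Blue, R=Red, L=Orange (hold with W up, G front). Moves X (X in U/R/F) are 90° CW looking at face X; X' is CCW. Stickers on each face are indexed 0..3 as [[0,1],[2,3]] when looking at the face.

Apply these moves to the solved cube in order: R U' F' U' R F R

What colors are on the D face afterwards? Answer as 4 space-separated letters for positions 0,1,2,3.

After move 1 (R): R=RRRR U=WGWG F=GYGY D=YBYB B=WBWB
After move 2 (U'): U=GGWW F=OOGY R=GYRR B=RRWB L=WBOO
After move 3 (F'): F=OYOG U=GGGR R=BYYR D=BOYB L=WWOW
After move 4 (U'): U=GRGG F=WWOG R=OYYR B=BYWB L=RROW
After move 5 (R): R=YORY U=GWGG F=WOOB D=BWYB B=GYRB
After move 6 (F): F=OWBO U=GWWR R=GOGY D=RYYB L=RBOW
After move 7 (R): R=GGYO U=GWWO F=OYBB D=RRYG B=RYWB
Query: D face = RRYG

Answer: R R Y G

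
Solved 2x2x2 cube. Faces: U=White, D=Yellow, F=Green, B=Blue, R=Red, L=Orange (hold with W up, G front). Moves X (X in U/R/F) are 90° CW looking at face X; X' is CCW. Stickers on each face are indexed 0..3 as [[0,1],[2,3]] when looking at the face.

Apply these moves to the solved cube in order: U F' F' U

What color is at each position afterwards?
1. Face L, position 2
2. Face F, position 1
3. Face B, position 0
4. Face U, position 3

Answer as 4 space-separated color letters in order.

After move 1 (U): U=WWWW F=RRGG R=BBRR B=OOBB L=GGOO
After move 2 (F'): F=RGRG U=WWBR R=YBYR D=GOYY L=GWOW
After move 3 (F'): F=GGRR U=WWYY R=OBGR D=WWYY L=GROB
After move 4 (U): U=YWYW F=OBRR R=OOGR B=GRBB L=GGOB
Query 1: L[2] = O
Query 2: F[1] = B
Query 3: B[0] = G
Query 4: U[3] = W

Answer: O B G W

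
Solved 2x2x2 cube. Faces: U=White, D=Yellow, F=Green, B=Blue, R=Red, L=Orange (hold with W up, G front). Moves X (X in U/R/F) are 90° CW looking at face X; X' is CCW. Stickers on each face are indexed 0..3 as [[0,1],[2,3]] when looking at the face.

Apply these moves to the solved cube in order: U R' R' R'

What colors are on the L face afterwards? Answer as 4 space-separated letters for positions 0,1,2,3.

Answer: G G O O

Derivation:
After move 1 (U): U=WWWW F=RRGG R=BBRR B=OOBB L=GGOO
After move 2 (R'): R=BRBR U=WBWO F=RWGW D=YRYG B=YOYB
After move 3 (R'): R=RRBB U=WYWY F=RBGO D=YWYW B=GORB
After move 4 (R'): R=RBRB U=WRWG F=RYGY D=YBYO B=WOWB
Query: L face = GGOO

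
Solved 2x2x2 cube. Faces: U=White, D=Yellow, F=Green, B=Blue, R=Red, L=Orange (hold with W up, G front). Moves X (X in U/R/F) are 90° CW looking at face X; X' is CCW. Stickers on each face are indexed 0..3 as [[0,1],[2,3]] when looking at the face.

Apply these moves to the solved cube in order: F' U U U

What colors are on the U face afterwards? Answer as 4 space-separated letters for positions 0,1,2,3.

Answer: W R W R

Derivation:
After move 1 (F'): F=GGGG U=WWRR R=YRYR D=OOYY L=OWOW
After move 2 (U): U=RWRW F=YRGG R=BBYR B=OWBB L=GGOW
After move 3 (U): U=RRWW F=BBGG R=OWYR B=GGBB L=YROW
After move 4 (U): U=WRWR F=OWGG R=GGYR B=YRBB L=BBOW
Query: U face = WRWR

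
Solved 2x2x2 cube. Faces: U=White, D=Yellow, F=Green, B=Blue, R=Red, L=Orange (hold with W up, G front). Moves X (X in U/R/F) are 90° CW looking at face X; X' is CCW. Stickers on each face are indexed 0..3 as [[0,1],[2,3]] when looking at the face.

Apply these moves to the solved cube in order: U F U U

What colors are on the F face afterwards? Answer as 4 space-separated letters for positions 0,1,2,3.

After move 1 (U): U=WWWW F=RRGG R=BBRR B=OOBB L=GGOO
After move 2 (F): F=GRGR U=WWOG R=WBWR D=RBYY L=GYOY
After move 3 (U): U=OWGW F=WBGR R=OOWR B=GYBB L=GROY
After move 4 (U): U=GOWW F=OOGR R=GYWR B=GRBB L=WBOY
Query: F face = OOGR

Answer: O O G R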